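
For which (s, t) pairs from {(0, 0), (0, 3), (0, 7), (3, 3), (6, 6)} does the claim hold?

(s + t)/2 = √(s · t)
(0, 0), (3, 3), (6, 6)

Testing each pair:
(0, 0): LHS = 0, RHS = 0 → holds
(0, 3): LHS = 3/2, RHS = 0 → fails
(0, 7): LHS = 7/2, RHS = 0 → fails
(3, 3): LHS = 3, RHS = 3 → holds
(6, 6): LHS = 6, RHS = 6 → holds

3 of 5 pairs satisfy the claim.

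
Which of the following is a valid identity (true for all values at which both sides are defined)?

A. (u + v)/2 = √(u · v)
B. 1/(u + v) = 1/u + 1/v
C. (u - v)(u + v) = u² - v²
C

A: fails at (4, 5) — LHS = 9/2, RHS = 2·√(5) ≈ 4.472.
B: fails at (1, 5) — LHS = 1/6, RHS = 6/5.
C: holds — e.g. at (3, 5), both sides equal -16.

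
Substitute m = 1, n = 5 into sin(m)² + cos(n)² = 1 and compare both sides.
LHS = sin(1)² + cos(5)² ≈ 0.7885
RHS = 1

LHS ≠ RHS (they differ by about 0.2115), so the equation does not hold here.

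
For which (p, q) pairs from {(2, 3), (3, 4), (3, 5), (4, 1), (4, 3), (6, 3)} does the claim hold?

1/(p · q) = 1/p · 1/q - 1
Testing each pair:
(2, 3): LHS = 1/6, RHS = -5/6 → fails
(3, 4): LHS = 1/12, RHS = -11/12 → fails
(3, 5): LHS = 1/15, RHS = -14/15 → fails
(4, 1): LHS = 1/4, RHS = -3/4 → fails
(4, 3): LHS = 1/12, RHS = -11/12 → fails
(6, 3): LHS = 1/18, RHS = -17/18 → fails

No pair satisfies the claim.

Answer: None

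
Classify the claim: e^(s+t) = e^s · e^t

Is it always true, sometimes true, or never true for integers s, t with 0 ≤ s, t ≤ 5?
Always true

The identity holds for every pair in the range. For instance at (s, t) = (5, 5): both sides equal e^10 ≈ 22026.5.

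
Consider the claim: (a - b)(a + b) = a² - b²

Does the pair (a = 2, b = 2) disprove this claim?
No

Substituting a = 2, b = 2:
LHS = (2 - 2)(2 + 2) = 0
RHS = 2² - 2² = 0

The sides agree, so this pair does not disprove the claim.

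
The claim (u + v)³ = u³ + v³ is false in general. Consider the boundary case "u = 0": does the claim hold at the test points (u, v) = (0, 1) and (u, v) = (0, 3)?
Yes, holds at both test points

At (0, 1): LHS = 1, RHS = 1 → equal
At (0, 3): LHS = 27, RHS = 27 → equal

So the claim does hold at both of these boundary points, even though it is not an identity.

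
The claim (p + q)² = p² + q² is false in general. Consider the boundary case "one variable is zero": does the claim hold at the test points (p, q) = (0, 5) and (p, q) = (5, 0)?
At (0, 5): LHS = 25, RHS = 25 → equal
At (5, 0): LHS = 25, RHS = 25 → equal

So the claim does hold at both of these boundary points, even though it is not an identity.

Answer: Yes, holds at both test points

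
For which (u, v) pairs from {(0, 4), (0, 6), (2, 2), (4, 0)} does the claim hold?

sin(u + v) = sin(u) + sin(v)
(0, 4), (0, 6), (4, 0)

Testing each pair:
(0, 4): LHS = sin(4) ≈ -0.7568, RHS = sin(4) ≈ -0.7568 → holds
(0, 6): LHS = sin(6) ≈ -0.2794, RHS = sin(6) ≈ -0.2794 → holds
(2, 2): LHS = sin(4) ≈ -0.7568, RHS = 2·sin(2) ≈ 1.819 → fails
(4, 0): LHS = sin(4) ≈ -0.7568, RHS = sin(4) ≈ -0.7568 → holds

3 of 4 pairs satisfy the claim.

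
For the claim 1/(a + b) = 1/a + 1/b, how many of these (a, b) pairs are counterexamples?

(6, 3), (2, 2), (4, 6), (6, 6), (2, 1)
5

Testing each pair:
(6, 3): LHS = 1/9, RHS = 1/2 → counterexample
(2, 2): LHS = 1/4, RHS = 1 → counterexample
(4, 6): LHS = 1/10, RHS = 5/12 → counterexample
(6, 6): LHS = 1/12, RHS = 1/3 → counterexample
(2, 1): LHS = 1/3, RHS = 3/2 → counterexample

That makes 5 counterexamples.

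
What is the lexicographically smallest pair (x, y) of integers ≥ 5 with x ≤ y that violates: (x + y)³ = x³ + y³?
Substituting (5, 5) into the claim:
LHS = (5 + 5)³ = 1000
RHS = 5³ + 5³ = 250

Since LHS ≠ RHS, this pair disproves the claim, and no lexicographically smaller pair (x ≤ y, integers ≥ 5) does.

For instance (5, 11) is also a counterexample (LHS = 4096, RHS = 1456), but it's lexicographically larger.

Answer: (x, y) = (5, 5)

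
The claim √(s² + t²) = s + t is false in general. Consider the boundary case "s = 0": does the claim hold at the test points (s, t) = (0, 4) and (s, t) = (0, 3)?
Yes, holds at both test points

At (0, 4): LHS = 4, RHS = 4 → equal
At (0, 3): LHS = 3, RHS = 3 → equal

So the claim does hold at both of these boundary points, even though it is not an identity.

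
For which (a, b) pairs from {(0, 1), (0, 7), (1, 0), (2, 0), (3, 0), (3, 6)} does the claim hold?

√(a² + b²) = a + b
(0, 1), (0, 7), (1, 0), (2, 0), (3, 0)

Testing each pair:
(0, 1): LHS = 1, RHS = 1 → holds
(0, 7): LHS = 7, RHS = 7 → holds
(1, 0): LHS = 1, RHS = 1 → holds
(2, 0): LHS = 2, RHS = 2 → holds
(3, 0): LHS = 3, RHS = 3 → holds
(3, 6): LHS = 3·√(5) ≈ 6.708, RHS = 9 → fails

5 of 6 pairs satisfy the claim.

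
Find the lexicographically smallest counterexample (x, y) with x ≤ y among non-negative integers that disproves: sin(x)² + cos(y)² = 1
At (0, 0): both sides equal 1, so it holds there.

Substituting (0, 1) into the claim:
LHS = sin(0)² + cos(1)² = cos(1)² ≈ 0.2919
RHS = 1

Since LHS ≠ RHS, this pair disproves the claim, and no lexicographically smaller pair (x ≤ y, non-negative integers) does.

For instance (1, 3) is also a counterexample (LHS = sin(1)² + cos(3)² ≈ 1.688, RHS = 1), but it's lexicographically larger.

Answer: (x, y) = (0, 1)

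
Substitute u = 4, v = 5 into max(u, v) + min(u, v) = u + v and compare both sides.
LHS = max(4, 5) + min(4, 5) = 9
RHS = 4 + 5 = 9

LHS = RHS: the two sides agree.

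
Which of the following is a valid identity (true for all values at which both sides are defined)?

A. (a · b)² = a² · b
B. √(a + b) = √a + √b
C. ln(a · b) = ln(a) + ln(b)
A: fails at (4, 6) — LHS = 576, RHS = 96.
B: fails at (1, 2) — LHS = √(3) ≈ 1.732, RHS = 1 + √(2) ≈ 2.414.
C: holds — e.g. at (1, 1), both sides equal 0.

Answer: C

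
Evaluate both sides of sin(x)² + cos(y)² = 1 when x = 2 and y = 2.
LHS = sin(2)² + cos(2)² = 1
RHS = 1

LHS = RHS: the two sides agree.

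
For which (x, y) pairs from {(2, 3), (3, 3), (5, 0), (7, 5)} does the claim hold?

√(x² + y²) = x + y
Testing each pair:
(2, 3): LHS = √(13) ≈ 3.606, RHS = 5 → fails
(3, 3): LHS = 3·√(2) ≈ 4.243, RHS = 6 → fails
(5, 0): LHS = 5, RHS = 5 → holds
(7, 5): LHS = √(74) ≈ 8.602, RHS = 12 → fails

1 of 4 pairs satisfies the claim.

Answer: (5, 0)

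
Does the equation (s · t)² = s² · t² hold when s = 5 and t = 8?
Substituting s = 5, t = 8:

LHS = (5 · 8)² = 1600
RHS = 5² · 8² = 1600

LHS = RHS, so the equation holds at this point.

Answer: Holds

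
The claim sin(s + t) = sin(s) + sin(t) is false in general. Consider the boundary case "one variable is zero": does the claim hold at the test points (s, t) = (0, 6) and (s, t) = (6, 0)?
Yes, holds at both test points

At (0, 6): LHS = sin(6) ≈ -0.2794, RHS = sin(6) ≈ -0.2794 → equal
At (6, 0): LHS = sin(6) ≈ -0.2794, RHS = sin(6) ≈ -0.2794 → equal

So the claim does hold at both of these boundary points, even though it is not an identity.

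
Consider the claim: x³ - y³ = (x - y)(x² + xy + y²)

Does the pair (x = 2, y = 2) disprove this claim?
No

Substituting x = 2, y = 2:
LHS = 2³ - 2³ = 0
RHS = (2 - 2)(2² + 2·2 + 2²) = 0

The sides agree, so this pair does not disprove the claim.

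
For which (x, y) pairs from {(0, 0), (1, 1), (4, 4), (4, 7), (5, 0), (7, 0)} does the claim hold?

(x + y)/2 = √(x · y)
(0, 0), (1, 1), (4, 4)

Testing each pair:
(0, 0): LHS = 0, RHS = 0 → holds
(1, 1): LHS = 1, RHS = 1 → holds
(4, 4): LHS = 4, RHS = 4 → holds
(4, 7): LHS = 11/2, RHS = 2·√(7) ≈ 5.292 → fails
(5, 0): LHS = 5/2, RHS = 0 → fails
(7, 0): LHS = 7/2, RHS = 0 → fails

3 of 6 pairs satisfy the claim.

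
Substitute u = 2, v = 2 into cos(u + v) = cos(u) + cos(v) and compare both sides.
LHS = cos(2 + 2) = cos(4) ≈ -0.6536
RHS = cos(2) + cos(2) = 2·cos(2) ≈ -0.8323

LHS ≠ RHS (they differ by about 0.1787), so the equation does not hold here.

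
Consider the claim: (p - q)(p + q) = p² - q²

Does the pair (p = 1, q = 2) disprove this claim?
Substituting p = 1, q = 2:
LHS = (1 - 2)(1 + 2) = -3
RHS = 1² - 2² = -3

The sides agree, so this pair does not disprove the claim.

Answer: No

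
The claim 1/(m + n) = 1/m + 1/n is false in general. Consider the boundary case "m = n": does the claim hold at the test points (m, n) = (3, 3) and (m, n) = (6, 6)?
At (3, 3): LHS = 1/6 ≠ RHS = 2/3
At (6, 6): LHS = 1/12 ≠ RHS = 1/3

Answer: No, fails at both test points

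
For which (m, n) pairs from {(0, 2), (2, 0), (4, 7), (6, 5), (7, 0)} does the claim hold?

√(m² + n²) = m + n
Testing each pair:
(0, 2): LHS = 2, RHS = 2 → holds
(2, 0): LHS = 2, RHS = 2 → holds
(4, 7): LHS = √(65) ≈ 8.062, RHS = 11 → fails
(6, 5): LHS = √(61) ≈ 7.81, RHS = 11 → fails
(7, 0): LHS = 7, RHS = 7 → holds

3 of 5 pairs satisfy the claim.

Answer: (0, 2), (2, 0), (7, 0)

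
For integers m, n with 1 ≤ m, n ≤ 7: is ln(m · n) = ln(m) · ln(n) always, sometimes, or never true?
Sometimes true

It holds at (m, n) = (1, 1) (both sides equal 0), but fails at (m, n) = (5, 2) (LHS = ln(10) ≈ 2.303, RHS = ln(2)·ln(5) ≈ 1.116).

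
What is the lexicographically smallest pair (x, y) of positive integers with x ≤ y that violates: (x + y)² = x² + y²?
(x, y) = (1, 1)

Substituting (1, 1) into the claim:
LHS = (1 + 1)² = 4
RHS = 1² + 1² = 2

Since LHS ≠ RHS, this pair disproves the claim, and no lexicographically smaller pair (x ≤ y, positive integers) does.

For instance (5, 5) is also a counterexample (LHS = 100, RHS = 50), but it's lexicographically larger.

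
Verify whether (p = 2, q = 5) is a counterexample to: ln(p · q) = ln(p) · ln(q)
Yes

Substituting p = 2, q = 5:
LHS = ln(2 · 5) = ln(10) ≈ 2.303
RHS = ln(2) · ln(5) ≈ 1.116

Since LHS ≠ RHS, this pair disproves the claim.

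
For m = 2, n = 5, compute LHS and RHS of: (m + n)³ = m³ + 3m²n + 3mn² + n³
LHS = (2 + 5)³ = 343
RHS = 2³ + 3·2²·5 + 3·2·5² + 5³ = 343

LHS = RHS: the two sides agree.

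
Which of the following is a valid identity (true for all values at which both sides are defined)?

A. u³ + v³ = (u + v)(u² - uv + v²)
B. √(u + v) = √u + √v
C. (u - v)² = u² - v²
A

A: holds — e.g. at (1, 2), both sides equal 9.
B: fails at (2, 5) — LHS = √(7) ≈ 2.646, RHS = √(2) + √(5) ≈ 3.65.
C: fails at (1, 5) — LHS = 16, RHS = -24.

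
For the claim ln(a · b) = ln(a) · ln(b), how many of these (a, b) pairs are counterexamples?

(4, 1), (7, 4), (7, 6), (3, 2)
Testing each pair:
(4, 1): LHS = ln(4) ≈ 1.386, RHS = 0 → counterexample
(7, 4): LHS = ln(28) ≈ 3.332, RHS = ln(4)·ln(7) ≈ 2.698 → counterexample
(7, 6): LHS = ln(42) ≈ 3.738, RHS = ln(6)·ln(7) ≈ 3.487 → counterexample
(3, 2): LHS = ln(6) ≈ 1.792, RHS = ln(2)·ln(3) ≈ 0.7615 → counterexample

That makes 4 counterexamples.

Answer: 4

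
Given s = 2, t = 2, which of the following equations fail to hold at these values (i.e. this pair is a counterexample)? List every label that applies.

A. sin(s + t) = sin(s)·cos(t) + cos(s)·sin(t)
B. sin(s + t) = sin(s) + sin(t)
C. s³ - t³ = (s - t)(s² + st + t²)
B

Evaluating each claim at the given values:
A. LHS = sin(4) ≈ -0.7568, RHS = 2·sin(2)·cos(2) ≈ -0.7568 → holds here (LHS = RHS)
B. LHS = sin(4) ≈ -0.7568, RHS = 2·sin(2) ≈ 1.819 → fails here (LHS ≠ RHS)
C. LHS = 0, RHS = 0 → holds here (LHS = RHS)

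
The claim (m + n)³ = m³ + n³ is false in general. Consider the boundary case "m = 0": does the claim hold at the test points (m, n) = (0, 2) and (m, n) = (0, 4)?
Yes, holds at both test points

At (0, 2): LHS = 8, RHS = 8 → equal
At (0, 4): LHS = 64, RHS = 64 → equal

So the claim does hold at both of these boundary points, even though it is not an identity.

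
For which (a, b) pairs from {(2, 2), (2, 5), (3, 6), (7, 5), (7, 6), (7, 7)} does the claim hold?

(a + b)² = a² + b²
Testing each pair:
(2, 2): LHS = 16, RHS = 8 → fails
(2, 5): LHS = 49, RHS = 29 → fails
(3, 6): LHS = 81, RHS = 45 → fails
(7, 5): LHS = 144, RHS = 74 → fails
(7, 6): LHS = 169, RHS = 85 → fails
(7, 7): LHS = 196, RHS = 98 → fails

No pair satisfies the claim.

Answer: None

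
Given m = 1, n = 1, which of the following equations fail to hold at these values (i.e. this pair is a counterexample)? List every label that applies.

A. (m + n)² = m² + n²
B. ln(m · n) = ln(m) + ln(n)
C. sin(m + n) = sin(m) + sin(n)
Evaluating each claim at the given values:
A. LHS = 4, RHS = 2 → fails here (LHS ≠ RHS)
B. LHS = 0, RHS = 0 → holds here (LHS = RHS)
C. LHS = sin(2) ≈ 0.9093, RHS = 2·sin(1) ≈ 1.683 → fails here (LHS ≠ RHS)

Answer: A, C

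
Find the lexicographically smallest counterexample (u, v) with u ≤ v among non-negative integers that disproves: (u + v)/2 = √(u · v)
At (0, 0): both sides equal 0, so it holds there.

Substituting (0, 1) into the claim:
LHS = (0 + 1)/2 = 1/2
RHS = √(0 · 1) = 0

Since LHS ≠ RHS, this pair disproves the claim, and no lexicographically smaller pair (u ≤ v, non-negative integers) does.

For instance (0, 6) is also a counterexample (LHS = 3, RHS = 0), but it's lexicographically larger.

Answer: (u, v) = (0, 1)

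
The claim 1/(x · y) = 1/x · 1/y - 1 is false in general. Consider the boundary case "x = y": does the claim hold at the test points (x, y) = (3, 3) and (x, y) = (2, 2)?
No, fails at both test points

At (3, 3): LHS = 1/9 ≠ RHS = -8/9
At (2, 2): LHS = 1/4 ≠ RHS = -3/4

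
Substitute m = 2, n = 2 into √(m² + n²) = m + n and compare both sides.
LHS = √(2² + 2²) = 2·√(2) ≈ 2.828
RHS = 2 + 2 = 4

LHS ≠ RHS (they differ by about 1.172), so the equation does not hold here.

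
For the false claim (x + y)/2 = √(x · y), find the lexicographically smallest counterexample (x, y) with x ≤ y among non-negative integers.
(x, y) = (0, 1)

Substituting (0, 1) into the claim:
LHS = (0 + 1)/2 = 1/2
RHS = √(0 · 1) = 0

Since LHS ≠ RHS, this pair disproves the claim, and no lexicographically smaller pair (x ≤ y, non-negative integers) does.

For instance (4, 7) is also a counterexample (LHS = 11/2, RHS = 2·√(7) ≈ 5.292), but it's lexicographically larger.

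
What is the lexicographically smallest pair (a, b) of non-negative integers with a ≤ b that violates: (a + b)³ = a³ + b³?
(a, b) = (1, 1)

At (0, 7): both sides equal 343, so it holds there.

Substituting (1, 1) into the claim:
LHS = (1 + 1)³ = 8
RHS = 1³ + 1³ = 2

Since LHS ≠ RHS, this pair disproves the claim, and no lexicographically smaller pair (a ≤ b, non-negative integers) does.

For instance (2, 7) is also a counterexample (LHS = 729, RHS = 351), but it's lexicographically larger.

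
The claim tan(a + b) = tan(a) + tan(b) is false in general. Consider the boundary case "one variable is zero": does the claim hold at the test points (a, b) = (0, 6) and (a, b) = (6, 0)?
Yes, holds at both test points

At (0, 6): LHS = tan(6) ≈ -0.291, RHS = tan(6) ≈ -0.291 → equal
At (6, 0): LHS = tan(6) ≈ -0.291, RHS = tan(6) ≈ -0.291 → equal

So the claim does hold at both of these boundary points, even though it is not an identity.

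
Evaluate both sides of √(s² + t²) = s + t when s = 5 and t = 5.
LHS = √(5² + 5²) = 5·√(2) ≈ 7.071
RHS = 5 + 5 = 10

LHS ≠ RHS (they differ by about 2.929), so the equation does not hold here.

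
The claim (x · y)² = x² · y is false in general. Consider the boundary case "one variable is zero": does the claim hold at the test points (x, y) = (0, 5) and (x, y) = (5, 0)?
At (0, 5): LHS = 0, RHS = 0 → equal
At (5, 0): LHS = 0, RHS = 0 → equal

So the claim does hold at both of these boundary points, even though it is not an identity.

Answer: Yes, holds at both test points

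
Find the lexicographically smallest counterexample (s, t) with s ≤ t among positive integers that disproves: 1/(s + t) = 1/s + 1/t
Substituting (1, 1) into the claim:
LHS = 1/(1 + 1) = 1/2
RHS = 1/1 + 1/1 = 2

Since LHS ≠ RHS, this pair disproves the claim, and no lexicographically smaller pair (s ≤ t, positive integers) does.

For instance (1, 7) is also a counterexample (LHS = 1/8, RHS = 8/7), but it's lexicographically larger.

Answer: (s, t) = (1, 1)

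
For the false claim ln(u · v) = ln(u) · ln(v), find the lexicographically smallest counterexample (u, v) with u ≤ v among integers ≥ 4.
(u, v) = (4, 4)

Substituting (4, 4) into the claim:
LHS = ln(4 · 4) = ln(16) ≈ 2.773
RHS = ln(4) · ln(4) = ln(4)² ≈ 1.922

Since LHS ≠ RHS, this pair disproves the claim, and no lexicographically smaller pair (u ≤ v, integers ≥ 4) does.

For instance (6, 7) is also a counterexample (LHS = ln(42) ≈ 3.738, RHS = ln(6)·ln(7) ≈ 3.487), but it's lexicographically larger.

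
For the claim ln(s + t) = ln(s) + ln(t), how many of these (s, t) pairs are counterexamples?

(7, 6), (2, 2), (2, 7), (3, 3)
Testing each pair:
(7, 6): LHS = ln(13) ≈ 2.565, RHS = ln(6) + ln(7) ≈ 3.738 → counterexample
(2, 2): LHS = ln(4) ≈ 1.386, RHS = 2·ln(2) ≈ 1.386 → satisfies claim
(2, 7): LHS = ln(9) ≈ 2.197, RHS = ln(2) + ln(7) ≈ 2.639 → counterexample
(3, 3): LHS = ln(6) ≈ 1.792, RHS = 2·ln(3) ≈ 2.197 → counterexample

That makes 3 counterexamples.

Answer: 3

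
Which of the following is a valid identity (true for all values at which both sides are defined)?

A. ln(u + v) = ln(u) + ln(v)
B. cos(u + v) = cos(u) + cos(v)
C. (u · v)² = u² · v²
C

A: fails at (2, 5) — LHS = ln(7) ≈ 1.946, RHS = ln(2) + ln(5) ≈ 2.303.
B: fails at (4, 6) — LHS = cos(10) ≈ -0.8391, RHS = cos(4) + cos(6) ≈ 0.3065.
C: holds — e.g. at (3, 5), both sides equal 225.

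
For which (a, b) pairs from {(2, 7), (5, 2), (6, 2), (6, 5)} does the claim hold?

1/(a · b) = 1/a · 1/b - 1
Testing each pair:
(2, 7): LHS = 1/14, RHS = -13/14 → fails
(5, 2): LHS = 1/10, RHS = -9/10 → fails
(6, 2): LHS = 1/12, RHS = -11/12 → fails
(6, 5): LHS = 1/30, RHS = -29/30 → fails

No pair satisfies the claim.

Answer: None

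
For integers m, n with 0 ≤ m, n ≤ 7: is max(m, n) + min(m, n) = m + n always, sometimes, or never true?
Always true

The identity holds for every pair in the range. For instance at (m, n) = (7, 0): both sides equal 7.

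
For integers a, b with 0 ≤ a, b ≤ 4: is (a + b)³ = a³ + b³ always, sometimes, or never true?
Sometimes true

It holds at (a, b) = (3, 0) (both sides equal 27), but fails at (a, b) = (1, 1) (LHS = 8, RHS = 2).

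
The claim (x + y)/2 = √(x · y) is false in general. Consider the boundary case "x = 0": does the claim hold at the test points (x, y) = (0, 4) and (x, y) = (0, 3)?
At (0, 4): LHS = 2 ≠ RHS = 0
At (0, 3): LHS = 3/2 ≠ RHS = 0

Answer: No, fails at both test points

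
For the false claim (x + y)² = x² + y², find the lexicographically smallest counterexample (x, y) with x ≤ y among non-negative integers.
(x, y) = (1, 1)

At (0, 0): both sides equal 0, so it holds there.

Substituting (1, 1) into the claim:
LHS = (1 + 1)² = 4
RHS = 1² + 1² = 2

Since LHS ≠ RHS, this pair disproves the claim, and no lexicographically smaller pair (x ≤ y, non-negative integers) does.

For instance (6, 7) is also a counterexample (LHS = 169, RHS = 85), but it's lexicographically larger.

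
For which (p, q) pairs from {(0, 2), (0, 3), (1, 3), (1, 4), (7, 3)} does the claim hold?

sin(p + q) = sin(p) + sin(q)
(0, 2), (0, 3)

Testing each pair:
(0, 2): LHS = sin(2) ≈ 0.9093, RHS = sin(2) ≈ 0.9093 → holds
(0, 3): LHS = sin(3) ≈ 0.1411, RHS = sin(3) ≈ 0.1411 → holds
(1, 3): LHS = sin(4) ≈ -0.7568, RHS = sin(3) + sin(1) ≈ 0.9826 → fails
(1, 4): LHS = sin(5) ≈ -0.9589, RHS = sin(4) + sin(1) ≈ 0.08467 → fails
(7, 3): LHS = sin(10) ≈ -0.544, RHS = sin(3) + sin(7) ≈ 0.7981 → fails

2 of 5 pairs satisfy the claim.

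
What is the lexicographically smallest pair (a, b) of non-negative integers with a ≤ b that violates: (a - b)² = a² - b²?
At (0, 0): both sides equal 0, so it holds there.

Substituting (0, 1) into the claim:
LHS = (0 - 1)² = 1
RHS = 0² - 1² = -1

Since LHS ≠ RHS, this pair disproves the claim, and no lexicographically smaller pair (a ≤ b, non-negative integers) does.

For instance (3, 5) is also a counterexample (LHS = 4, RHS = -16), but it's lexicographically larger.

Answer: (a, b) = (0, 1)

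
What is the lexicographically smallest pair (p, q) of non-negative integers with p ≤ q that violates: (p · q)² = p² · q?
(p, q) = (1, 2)

At (0, 2): both sides equal 0, so it holds there.
At (0, 7): both sides equal 0, so it holds there.

Substituting (1, 2) into the claim:
LHS = (1 · 2)² = 4
RHS = 1² · 2 = 2

Since LHS ≠ RHS, this pair disproves the claim, and no lexicographically smaller pair (p ≤ q, non-negative integers) does.

For instance (5, 7) is also a counterexample (LHS = 1225, RHS = 175), but it's lexicographically larger.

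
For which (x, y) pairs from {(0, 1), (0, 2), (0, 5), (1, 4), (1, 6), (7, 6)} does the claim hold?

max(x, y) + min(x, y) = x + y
All pairs

Testing each pair:
(0, 1): LHS = 1, RHS = 1 → holds
(0, 2): LHS = 2, RHS = 2 → holds
(0, 5): LHS = 5, RHS = 5 → holds
(1, 4): LHS = 5, RHS = 5 → holds
(1, 6): LHS = 7, RHS = 7 → holds
(7, 6): LHS = 13, RHS = 13 → holds

Every pair satisfies the claim.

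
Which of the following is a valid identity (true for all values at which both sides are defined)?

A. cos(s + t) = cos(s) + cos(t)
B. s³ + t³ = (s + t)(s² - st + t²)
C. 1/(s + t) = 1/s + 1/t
B

A: fails at (6, 7) — LHS = cos(13) ≈ 0.9074, RHS = cos(7) + cos(6) ≈ 1.714.
B: holds — e.g. at (1, 4), both sides equal 65.
C: fails at (1, 4) — LHS = 1/5, RHS = 5/4.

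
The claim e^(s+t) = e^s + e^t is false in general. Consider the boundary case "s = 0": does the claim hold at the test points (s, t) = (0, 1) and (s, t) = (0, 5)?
At (0, 1): LHS = e ≈ 2.718 ≠ RHS = 1 + e ≈ 3.718
At (0, 5): LHS = e^5 ≈ 148.4 ≠ RHS = 1 + e^5 ≈ 149.4

Answer: No, fails at both test points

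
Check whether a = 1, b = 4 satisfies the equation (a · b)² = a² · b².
Holds

Substituting a = 1, b = 4:

LHS = (1 · 4)² = 16
RHS = 1² · 4² = 16

LHS = RHS, so the equation holds at this point.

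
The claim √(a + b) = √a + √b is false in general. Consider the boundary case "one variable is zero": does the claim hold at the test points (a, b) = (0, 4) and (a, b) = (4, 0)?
At (0, 4): LHS = 2, RHS = 2 → equal
At (4, 0): LHS = 2, RHS = 2 → equal

So the claim does hold at both of these boundary points, even though it is not an identity.

Answer: Yes, holds at both test points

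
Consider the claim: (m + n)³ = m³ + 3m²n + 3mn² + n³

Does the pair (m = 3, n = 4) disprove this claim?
Substituting m = 3, n = 4:
LHS = (3 + 4)³ = 343
RHS = 3³ + 3·3²·4 + 3·3·4² + 4³ = 343

The sides agree, so this pair does not disprove the claim.

Answer: No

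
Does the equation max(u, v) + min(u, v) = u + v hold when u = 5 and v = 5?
Holds

Substituting u = 5, v = 5:

LHS = max(5, 5) + min(5, 5) = 10
RHS = 5 + 5 = 10

LHS = RHS, so the equation holds at this point.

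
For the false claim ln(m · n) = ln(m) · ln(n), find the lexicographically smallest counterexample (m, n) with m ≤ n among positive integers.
(m, n) = (1, 2)

Substituting (1, 2) into the claim:
LHS = ln(1 · 2) = ln(2) ≈ 0.6931
RHS = ln(1) · ln(2) = 0

Since LHS ≠ RHS, this pair disproves the claim, and no lexicographically smaller pair (m ≤ n, positive integers) does.

For instance (6, 8) is also a counterexample (LHS = ln(48) ≈ 3.871, RHS = ln(6)·ln(8) ≈ 3.726), but it's lexicographically larger.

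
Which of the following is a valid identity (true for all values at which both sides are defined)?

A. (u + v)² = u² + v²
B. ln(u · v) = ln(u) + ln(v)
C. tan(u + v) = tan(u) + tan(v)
B

A: fails at (2, 7) — LHS = 81, RHS = 53.
B: holds — e.g. at (3, 7), both sides equal ln(21) ≈ 3.045.
C: fails at (3, 3) — LHS = tan(6) ≈ -0.291, RHS = 2·tan(3) ≈ -0.2851.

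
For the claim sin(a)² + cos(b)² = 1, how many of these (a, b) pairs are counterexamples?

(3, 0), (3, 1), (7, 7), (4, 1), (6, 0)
4

Testing each pair:
(3, 0): LHS = sin(3)² + 1 ≈ 1.02, RHS = 1 → counterexample
(3, 1): LHS = sin(3)² + cos(1)² ≈ 0.3118, RHS = 1 → counterexample
(7, 7): LHS = sin(7)² + cos(7)² = 1, RHS = 1 → satisfies claim
(4, 1): LHS = cos(1)² + sin(4)² ≈ 0.8647, RHS = 1 → counterexample
(6, 0): LHS = sin(6)² + 1 ≈ 1.078, RHS = 1 → counterexample

That makes 4 counterexamples.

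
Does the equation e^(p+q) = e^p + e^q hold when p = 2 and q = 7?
Substituting p = 2, q = 7:

LHS = e^(2+7) = e^9 ≈ 8103
RHS = e^2 + e^7 ≈ 1104

LHS ≠ RHS, so the equation does not hold at this point.

Answer: Fails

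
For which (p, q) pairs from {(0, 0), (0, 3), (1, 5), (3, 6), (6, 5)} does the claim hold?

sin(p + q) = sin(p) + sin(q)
Testing each pair:
(0, 0): LHS = 0, RHS = 0 → holds
(0, 3): LHS = sin(3) ≈ 0.1411, RHS = sin(3) ≈ 0.1411 → holds
(1, 5): LHS = sin(6) ≈ -0.2794, RHS = sin(5) + sin(1) ≈ -0.1175 → fails
(3, 6): LHS = sin(9) ≈ 0.4121, RHS = sin(6) + sin(3) ≈ -0.1383 → fails
(6, 5): LHS = sin(11) ≈ -1, RHS = sin(5) + sin(6) ≈ -1.238 → fails

2 of 5 pairs satisfy the claim.

Answer: (0, 0), (0, 3)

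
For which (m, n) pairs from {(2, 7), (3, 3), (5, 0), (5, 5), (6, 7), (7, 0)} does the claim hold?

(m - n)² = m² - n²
Testing each pair:
(2, 7): LHS = 25, RHS = -45 → fails
(3, 3): LHS = 0, RHS = 0 → holds
(5, 0): LHS = 25, RHS = 25 → holds
(5, 5): LHS = 0, RHS = 0 → holds
(6, 7): LHS = 1, RHS = -13 → fails
(7, 0): LHS = 49, RHS = 49 → holds

4 of 6 pairs satisfy the claim.

Answer: (3, 3), (5, 0), (5, 5), (7, 0)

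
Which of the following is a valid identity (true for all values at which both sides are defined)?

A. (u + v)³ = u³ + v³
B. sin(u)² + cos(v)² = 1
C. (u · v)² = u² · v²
C

A: fails at (4, 4) — LHS = 512, RHS = 128.
B: fails at (5, 8) — LHS = cos(8)² + sin(5)² ≈ 0.9407, RHS = 1.
C: holds — e.g. at (3, 7), both sides equal 441.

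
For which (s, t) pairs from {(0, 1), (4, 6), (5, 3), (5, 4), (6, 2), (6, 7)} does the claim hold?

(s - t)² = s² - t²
Testing each pair:
(0, 1): LHS = 1, RHS = -1 → fails
(4, 6): LHS = 4, RHS = -20 → fails
(5, 3): LHS = 4, RHS = 16 → fails
(5, 4): LHS = 1, RHS = 9 → fails
(6, 2): LHS = 16, RHS = 32 → fails
(6, 7): LHS = 1, RHS = -13 → fails

No pair satisfies the claim.

Answer: None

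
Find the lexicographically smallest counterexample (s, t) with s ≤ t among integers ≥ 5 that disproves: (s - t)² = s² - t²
(s, t) = (5, 6)

Substituting (5, 6) into the claim:
LHS = (5 - 6)² = 1
RHS = 5² - 6² = -11

Since LHS ≠ RHS, this pair disproves the claim, and no lexicographically smaller pair (s ≤ t, integers ≥ 5) does.

For instance (5, 8) is also a counterexample (LHS = 9, RHS = -39), but it's lexicographically larger.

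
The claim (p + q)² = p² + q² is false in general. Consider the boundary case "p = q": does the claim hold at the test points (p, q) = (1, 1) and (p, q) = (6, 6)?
At (1, 1): LHS = 4 ≠ RHS = 2
At (6, 6): LHS = 144 ≠ RHS = 72

Answer: No, fails at both test points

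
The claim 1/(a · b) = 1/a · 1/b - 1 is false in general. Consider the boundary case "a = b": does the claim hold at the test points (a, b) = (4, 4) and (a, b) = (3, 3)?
No, fails at both test points

At (4, 4): LHS = 1/16 ≠ RHS = -15/16
At (3, 3): LHS = 1/9 ≠ RHS = -8/9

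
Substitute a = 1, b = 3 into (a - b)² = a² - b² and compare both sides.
LHS = (1 - 3)² = 4
RHS = 1² - 3² = -8

LHS ≠ RHS, so the equation does not hold here.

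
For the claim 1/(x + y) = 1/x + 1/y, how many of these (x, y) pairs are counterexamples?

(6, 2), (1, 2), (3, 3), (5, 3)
Testing each pair:
(6, 2): LHS = 1/8, RHS = 2/3 → counterexample
(1, 2): LHS = 1/3, RHS = 3/2 → counterexample
(3, 3): LHS = 1/6, RHS = 2/3 → counterexample
(5, 3): LHS = 1/8, RHS = 8/15 → counterexample

That makes 4 counterexamples.

Answer: 4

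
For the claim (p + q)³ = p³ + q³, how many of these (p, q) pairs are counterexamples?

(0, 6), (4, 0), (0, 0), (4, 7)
Testing each pair:
(0, 6): LHS = 216, RHS = 216 → satisfies claim
(4, 0): LHS = 64, RHS = 64 → satisfies claim
(0, 0): LHS = 0, RHS = 0 → satisfies claim
(4, 7): LHS = 1331, RHS = 407 → counterexample

That makes 1 counterexample.

Answer: 1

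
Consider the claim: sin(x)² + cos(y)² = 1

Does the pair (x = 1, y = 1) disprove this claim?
No

Substituting x = 1, y = 1:
LHS = sin(1)² + cos(1)² = 1
RHS = 1

The sides agree, so this pair does not disprove the claim.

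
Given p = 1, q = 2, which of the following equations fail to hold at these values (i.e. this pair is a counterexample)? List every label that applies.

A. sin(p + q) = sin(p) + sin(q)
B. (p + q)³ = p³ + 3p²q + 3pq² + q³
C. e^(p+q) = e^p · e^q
Evaluating each claim at the given values:
A. LHS = sin(3) ≈ 0.1411, RHS = sin(1) + sin(2) ≈ 1.751 → fails here (LHS ≠ RHS)
B. LHS = 27, RHS = 27 → holds here (LHS = RHS)
C. LHS = e^3 ≈ 20.09, RHS = e^3 ≈ 20.09 → holds here (LHS = RHS)

Answer: A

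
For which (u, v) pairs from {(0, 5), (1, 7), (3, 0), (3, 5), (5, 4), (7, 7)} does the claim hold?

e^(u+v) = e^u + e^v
None

Testing each pair:
(0, 5): LHS = e^5 ≈ 148.4, RHS = 1 + e^5 ≈ 149.4 → fails
(1, 7): LHS = e^8 ≈ 2981, RHS = e + e^7 ≈ 1099 → fails
(3, 0): LHS = e^3 ≈ 20.09, RHS = 1 + e^3 ≈ 21.09 → fails
(3, 5): LHS = e^8 ≈ 2981, RHS = e^3 + e^5 ≈ 168.5 → fails
(5, 4): LHS = e^9 ≈ 8103, RHS = e^4 + e^5 ≈ 203 → fails
(7, 7): LHS = e^14 ≈ 1202604.3, RHS = 2·e^7 ≈ 2193 → fails

No pair satisfies the claim.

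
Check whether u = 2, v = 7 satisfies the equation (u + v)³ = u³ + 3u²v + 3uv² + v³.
Substituting u = 2, v = 7:

LHS = (2 + 7)³ = 729
RHS = 2³ + 3·2²·7 + 3·2·7² + 7³ = 729

LHS = RHS, so the equation holds at this point.

Answer: Holds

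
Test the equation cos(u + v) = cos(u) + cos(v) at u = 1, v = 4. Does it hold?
Substituting u = 1, v = 4:

LHS = cos(1 + 4) = cos(5) ≈ 0.2837
RHS = cos(1) + cos(4) ≈ -0.1133

LHS ≠ RHS, so the equation does not hold at this point.

Answer: Fails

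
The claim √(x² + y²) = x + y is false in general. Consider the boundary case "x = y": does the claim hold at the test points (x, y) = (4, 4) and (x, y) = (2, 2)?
No, fails at both test points

At (4, 4): LHS = 4·√(2) ≈ 5.657 ≠ RHS = 8
At (2, 2): LHS = 2·√(2) ≈ 2.828 ≠ RHS = 4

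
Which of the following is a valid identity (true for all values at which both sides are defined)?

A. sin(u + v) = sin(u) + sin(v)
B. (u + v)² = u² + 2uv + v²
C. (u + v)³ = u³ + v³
A: fails at (1, 2) — LHS = sin(3) ≈ 0.1411, RHS = sin(1) + sin(2) ≈ 1.751.
B: holds — e.g. at (1, 3), both sides equal 16.
C: fails at (4, 4) — LHS = 512, RHS = 128.

Answer: B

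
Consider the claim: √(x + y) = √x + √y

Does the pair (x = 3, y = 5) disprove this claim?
Substituting x = 3, y = 5:
LHS = √(3 + 5) = 2·√(2) ≈ 2.828
RHS = √3 + √5 = √(3) + √(5) ≈ 3.968

Since LHS ≠ RHS, this pair disproves the claim.

Answer: Yes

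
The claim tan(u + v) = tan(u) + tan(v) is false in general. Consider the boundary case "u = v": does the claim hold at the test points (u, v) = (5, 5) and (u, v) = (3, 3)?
No, fails at both test points

At (5, 5): LHS = tan(10) ≈ 0.6484 ≠ RHS = 2·tan(5) ≈ -6.761
At (3, 3): LHS = tan(6) ≈ -0.291 ≠ RHS = 2·tan(3) ≈ -0.2851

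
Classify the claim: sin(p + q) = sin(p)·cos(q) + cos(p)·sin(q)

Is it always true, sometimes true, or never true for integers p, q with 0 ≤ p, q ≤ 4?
Always true

The identity holds for every pair in the range. For instance at (p, q) = (3, 3): both sides equal sin(6) ≈ -0.2794.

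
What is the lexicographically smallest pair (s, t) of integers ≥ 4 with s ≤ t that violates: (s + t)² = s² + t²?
(s, t) = (4, 4)

Substituting (4, 4) into the claim:
LHS = (4 + 4)² = 64
RHS = 4² + 4² = 32

Since LHS ≠ RHS, this pair disproves the claim, and no lexicographically smaller pair (s ≤ t, integers ≥ 4) does.

For instance (4, 11) is also a counterexample (LHS = 225, RHS = 137), but it's lexicographically larger.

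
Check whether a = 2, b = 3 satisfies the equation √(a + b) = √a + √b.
Substituting a = 2, b = 3:

LHS = √(2 + 3) = √(5) ≈ 2.236
RHS = √2 + √3 = √(2) + √(3) ≈ 3.146

LHS ≠ RHS, so the equation does not hold at this point.

Answer: Fails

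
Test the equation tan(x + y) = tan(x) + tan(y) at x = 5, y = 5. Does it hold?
Fails

Substituting x = 5, y = 5:

LHS = tan(5 + 5) = tan(10) ≈ 0.6484
RHS = tan(5) + tan(5) = 2·tan(5) ≈ -6.761

LHS ≠ RHS, so the equation does not hold at this point.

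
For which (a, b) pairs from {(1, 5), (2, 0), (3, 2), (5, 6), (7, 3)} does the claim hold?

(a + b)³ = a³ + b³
(2, 0)

Testing each pair:
(1, 5): LHS = 216, RHS = 126 → fails
(2, 0): LHS = 8, RHS = 8 → holds
(3, 2): LHS = 125, RHS = 35 → fails
(5, 6): LHS = 1331, RHS = 341 → fails
(7, 3): LHS = 1000, RHS = 370 → fails

1 of 5 pairs satisfies the claim.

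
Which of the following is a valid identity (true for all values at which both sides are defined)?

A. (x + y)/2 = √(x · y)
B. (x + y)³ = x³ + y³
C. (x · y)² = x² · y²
A: fails at (2, 5) — LHS = 7/2, RHS = √(10) ≈ 3.162.
B: fails at (4, 4) — LHS = 512, RHS = 128.
C: holds — e.g. at (1, 1), both sides equal 1.

Answer: C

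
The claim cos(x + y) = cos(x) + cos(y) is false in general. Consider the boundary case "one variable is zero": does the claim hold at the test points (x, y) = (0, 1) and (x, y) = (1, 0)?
No, fails at both test points

At (0, 1): LHS = cos(1) ≈ 0.5403 ≠ RHS = cos(1) + 1 ≈ 1.54
At (1, 0): LHS = cos(1) ≈ 0.5403 ≠ RHS = cos(1) + 1 ≈ 1.54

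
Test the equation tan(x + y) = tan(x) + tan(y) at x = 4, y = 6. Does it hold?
Substituting x = 4, y = 6:

LHS = tan(4 + 6) = tan(10) ≈ 0.6484
RHS = tan(4) + tan(6) ≈ 0.8668

LHS ≠ RHS, so the equation does not hold at this point.

Answer: Fails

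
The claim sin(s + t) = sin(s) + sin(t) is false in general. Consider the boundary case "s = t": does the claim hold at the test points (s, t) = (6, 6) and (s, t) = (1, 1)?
No, fails at both test points

At (6, 6): LHS = sin(12) ≈ -0.5366 ≠ RHS = 2·sin(6) ≈ -0.5588
At (1, 1): LHS = sin(2) ≈ 0.9093 ≠ RHS = 2·sin(1) ≈ 1.683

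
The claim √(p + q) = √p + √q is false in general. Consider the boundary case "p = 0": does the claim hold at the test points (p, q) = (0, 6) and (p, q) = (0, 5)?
Yes, holds at both test points

At (0, 6): LHS = √(6) ≈ 2.449, RHS = √(6) ≈ 2.449 → equal
At (0, 5): LHS = √(5) ≈ 2.236, RHS = √(5) ≈ 2.236 → equal

So the claim does hold at both of these boundary points, even though it is not an identity.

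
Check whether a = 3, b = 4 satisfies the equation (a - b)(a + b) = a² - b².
Substituting a = 3, b = 4:

LHS = (3 - 4)(3 + 4) = -7
RHS = 3² - 4² = -7

LHS = RHS, so the equation holds at this point.

Answer: Holds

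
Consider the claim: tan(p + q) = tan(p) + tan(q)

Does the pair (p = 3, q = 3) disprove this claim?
Substituting p = 3, q = 3:
LHS = tan(3 + 3) = tan(6) ≈ -0.291
RHS = tan(3) + tan(3) = 2·tan(3) ≈ -0.2851

Since LHS ≠ RHS, this pair disproves the claim.

Answer: Yes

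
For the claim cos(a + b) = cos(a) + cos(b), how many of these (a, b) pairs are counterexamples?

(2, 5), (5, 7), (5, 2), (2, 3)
4

Testing each pair:
(2, 5): LHS = cos(7) ≈ 0.7539, RHS = cos(2) + cos(5) ≈ -0.1325 → counterexample
(5, 7): LHS = cos(12) ≈ 0.8439, RHS = cos(5) + cos(7) ≈ 1.038 → counterexample
(5, 2): LHS = cos(7) ≈ 0.7539, RHS = cos(2) + cos(5) ≈ -0.1325 → counterexample
(2, 3): LHS = cos(5) ≈ 0.2837, RHS = cos(3) + cos(2) ≈ -1.406 → counterexample

That makes 4 counterexamples.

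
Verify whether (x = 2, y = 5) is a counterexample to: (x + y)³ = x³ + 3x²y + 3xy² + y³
No

Substituting x = 2, y = 5:
LHS = (2 + 5)³ = 343
RHS = 2³ + 3·2²·5 + 3·2·5² + 5³ = 343

The sides agree, so this pair does not disprove the claim.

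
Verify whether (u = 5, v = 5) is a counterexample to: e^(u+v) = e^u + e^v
Yes

Substituting u = 5, v = 5:
LHS = e^(5+5) = e^10 ≈ 22026.5
RHS = e^5 + e^5 = 2·e^5 ≈ 296.8

Since LHS ≠ RHS, this pair disproves the claim.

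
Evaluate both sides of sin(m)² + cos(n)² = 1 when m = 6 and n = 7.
LHS = sin(6)² + cos(7)² ≈ 0.6464
RHS = 1

LHS ≠ RHS (they differ by about 0.3536), so the equation does not hold here.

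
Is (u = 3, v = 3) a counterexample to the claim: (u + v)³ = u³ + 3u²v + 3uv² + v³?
No

Substituting u = 3, v = 3:
LHS = (3 + 3)³ = 216
RHS = 3³ + 3·3²·3 + 3·3·3² + 3³ = 216

The sides agree, so this pair does not disprove the claim.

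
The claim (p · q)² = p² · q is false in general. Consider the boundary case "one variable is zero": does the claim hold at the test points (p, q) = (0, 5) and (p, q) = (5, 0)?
Yes, holds at both test points

At (0, 5): LHS = 0, RHS = 0 → equal
At (5, 0): LHS = 0, RHS = 0 → equal

So the claim does hold at both of these boundary points, even though it is not an identity.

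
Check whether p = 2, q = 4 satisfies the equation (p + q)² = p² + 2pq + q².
Holds

Substituting p = 2, q = 4:

LHS = (2 + 4)² = 36
RHS = 2² + 2·2·4 + 4² = 36

LHS = RHS, so the equation holds at this point.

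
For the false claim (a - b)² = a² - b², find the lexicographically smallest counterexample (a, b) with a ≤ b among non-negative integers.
At (0, 0): both sides equal 0, so it holds there.

Substituting (0, 1) into the claim:
LHS = (0 - 1)² = 1
RHS = 0² - 1² = -1

Since LHS ≠ RHS, this pair disproves the claim, and no lexicographically smaller pair (a ≤ b, non-negative integers) does.

For instance (0, 2) is also a counterexample (LHS = 4, RHS = -4), but it's lexicographically larger.

Answer: (a, b) = (0, 1)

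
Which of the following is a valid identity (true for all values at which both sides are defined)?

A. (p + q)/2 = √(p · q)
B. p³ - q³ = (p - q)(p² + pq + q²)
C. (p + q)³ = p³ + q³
A: fails at (1, 4) — LHS = 5/2, RHS = 2.
B: holds — e.g. at (3, 5), both sides equal -98.
C: fails at (2, 5) — LHS = 343, RHS = 133.

Answer: B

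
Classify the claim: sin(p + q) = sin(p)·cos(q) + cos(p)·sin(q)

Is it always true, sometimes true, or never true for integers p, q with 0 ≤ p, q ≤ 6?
Always true

The identity holds for every pair in the range. For instance at (p, q) = (0, 6): both sides equal sin(6) ≈ -0.2794.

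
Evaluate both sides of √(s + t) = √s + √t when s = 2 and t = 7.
LHS = √(2 + 7) = 3
RHS = √2 + √7 = √(2) + √(7) ≈ 4.06

LHS ≠ RHS (they differ by about 1.06), so the equation does not hold here.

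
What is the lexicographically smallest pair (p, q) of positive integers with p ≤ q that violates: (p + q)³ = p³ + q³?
(p, q) = (1, 1)

Substituting (1, 1) into the claim:
LHS = (1 + 1)³ = 8
RHS = 1³ + 1³ = 2

Since LHS ≠ RHS, this pair disproves the claim, and no lexicographically smaller pair (p ≤ q, positive integers) does.

For instance (5, 8) is also a counterexample (LHS = 2197, RHS = 637), but it's lexicographically larger.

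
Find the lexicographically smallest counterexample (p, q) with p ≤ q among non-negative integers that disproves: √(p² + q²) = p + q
Substituting (1, 1) into the claim:
LHS = √(1² + 1²) = √(2) ≈ 1.414
RHS = 1 + 1 = 2

Since LHS ≠ RHS, this pair disproves the claim, and no lexicographically smaller pair (p ≤ q, non-negative integers) does.

For instance (3, 4) is also a counterexample (LHS = 5, RHS = 7), but it's lexicographically larger.

Answer: (p, q) = (1, 1)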